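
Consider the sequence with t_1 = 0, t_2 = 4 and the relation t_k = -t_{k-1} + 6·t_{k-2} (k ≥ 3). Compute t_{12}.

143356

Iterate the recurrence:
t_3 = -4, t_4 = 28, t_5 = -52, t_6 = 220, t_7 = -532, t_8 = 1852, t_9 = -5044, t_{10} = 16156, t_{11} = -46420, t_{12} = 143356.
(Characteristic roots are 2 and -3.)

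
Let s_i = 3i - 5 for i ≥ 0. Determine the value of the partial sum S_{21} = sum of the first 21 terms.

525

Over i = 0..20: Σi = 210.
Total = (3)·210 + (-5)·21 = 525.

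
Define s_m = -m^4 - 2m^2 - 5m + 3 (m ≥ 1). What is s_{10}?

-10247

s_{10} = -1·10^4 - 2·10^2 - 5·10 + 3 = -10247.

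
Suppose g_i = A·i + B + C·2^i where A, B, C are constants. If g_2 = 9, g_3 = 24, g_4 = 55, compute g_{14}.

65517

At i = 2, 3, 4: 2A + B + 4C = 9; 3A + B + 8C = 24; 4A + B + 16C = 55.
Subtracting the first from the second: A + 4C = 15.
Subtracting the second from the third: A + 8C = 31.
Solving: C = 4, A = -1, then B = -5.
Hence g_{14} = -1·14 + (-5) + 4·16384 = 65517.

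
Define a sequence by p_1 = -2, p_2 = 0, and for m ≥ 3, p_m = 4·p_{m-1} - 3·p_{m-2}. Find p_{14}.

Iterate the recurrence:
p_3 = 6; p_4 = 24; p_5 = 78; …; p_{11} = 59046; p_{12} = 177144; p_{13} = 531438; p_{14} = 1594320.
(Characteristic roots are 3 and 1.)

1594320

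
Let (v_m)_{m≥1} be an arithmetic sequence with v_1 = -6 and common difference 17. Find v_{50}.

827

v_m = -6 + (m - 1)·17.
v_{50} = -6 + 49·17 = 827.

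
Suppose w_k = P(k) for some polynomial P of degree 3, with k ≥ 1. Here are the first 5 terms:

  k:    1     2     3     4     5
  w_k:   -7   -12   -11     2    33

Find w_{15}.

1st diffs: -5, 1, 13, 31.
2nd diffs: 6, 12, 18.
3rd diffs: 6, 6 (constant).
Newton forward-difference form: w_k = -7 + (-5)·C(k-1,1) + 6·C(k-1,2) + 6·C(k-1,3).
At k = 15: k-1 = 14, so w_{15} = -7 - 70 + 546 + 2184 = 2653.

2653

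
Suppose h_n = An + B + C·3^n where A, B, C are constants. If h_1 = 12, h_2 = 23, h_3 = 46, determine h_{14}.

4783043

The three given values yield: A + B + 3C = 12; 2A + B + 9C = 23; 3A + B + 27C = 46.
Subtracting the first from the second: A + 6C = 11.
Subtracting the second from the third: A + 18C = 23.
Solving: C = 1, A = 5, then B = 4.
So h_n = 5·n + 4 + 1·3^n; at n=14 this is 4783043.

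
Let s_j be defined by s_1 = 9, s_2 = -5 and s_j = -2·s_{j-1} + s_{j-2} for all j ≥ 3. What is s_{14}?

-292045

Applying the relation repeatedly:
s_3 = 19, s_4 = -43, s_5 = 105, …, s_{11} = 20755, s_{12} = -50107, s_{13} = 120969, s_{14} = -292045.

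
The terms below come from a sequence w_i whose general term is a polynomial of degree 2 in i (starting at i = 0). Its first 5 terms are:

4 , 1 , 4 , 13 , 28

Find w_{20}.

1084

1st diffs: -3, 3, 9, 15.
2nd diffs: 6, 6, 6 (constant).
Newton forward-difference form: w_i = 4 + (-3)·C(i,1) + 6·C(i,2).
At i = 20: i = 20, so w_{20} = 4 - 60 + 1140 = 1084.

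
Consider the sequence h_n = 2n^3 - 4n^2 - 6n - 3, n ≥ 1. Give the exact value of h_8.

717

h_8 = 2·8^3 - 4·8^2 - 6·8 - 3 = 717.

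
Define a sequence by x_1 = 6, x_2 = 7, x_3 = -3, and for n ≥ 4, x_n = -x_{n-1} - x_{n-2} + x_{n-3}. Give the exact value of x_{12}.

Applying the relation repeatedly:
x_4 = 2;  x_5 = 8;  x_6 = -13;  x_7 = 7;  x_8 = 14;  x_9 = -34;  x_{10} = 27;  x_{11} = 21;  x_{12} = -82.

-82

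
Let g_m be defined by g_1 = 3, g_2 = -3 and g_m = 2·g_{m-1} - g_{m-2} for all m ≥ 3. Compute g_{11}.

Iterate the recurrence:
g_3 = -9; g_4 = -15; g_5 = -21; g_6 = -27; g_7 = -33; g_8 = -39; g_9 = -45; g_{10} = -51; g_{11} = -57.
(Characteristic roots are 1 and 1.)

-57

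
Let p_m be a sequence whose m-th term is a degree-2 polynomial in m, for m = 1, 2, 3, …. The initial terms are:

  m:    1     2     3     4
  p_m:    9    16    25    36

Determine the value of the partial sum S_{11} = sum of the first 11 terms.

1st diffs: 7, 9, 11.
2nd diffs: 2, 2 (constant).
Newton forward-difference form: p_m = 9 + 7·C(m-1,1) + 2·C(m-1,2).
Continuing: …, 49, 64, 81, 100, …, p_{11} = 169.
Summing m = 1..11 (11 terms) gives 814.

814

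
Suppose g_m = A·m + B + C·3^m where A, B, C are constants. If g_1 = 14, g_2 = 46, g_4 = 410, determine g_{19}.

5811307370

At m = 1, 2, 4: A + B + 3C = 14; 2A + B + 9C = 46; 4A + B + 81C = 410.
Subtracting the first from the second: A + 6C = 32.
Subtracting the second from the third: 2A + 72C = 364.
Solving: C = 5, A = 2, then B = -3.
Therefore g_{19} = 38 + (-3) + 5·1162261467 = 5811307370.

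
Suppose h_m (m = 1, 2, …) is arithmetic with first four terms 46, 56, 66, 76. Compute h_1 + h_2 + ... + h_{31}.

6076

Common difference d = 10.
h_m = 46 + (m - 1)·10.
h_{31} = 346; S = 31·(46 + 346)/2 = 6076.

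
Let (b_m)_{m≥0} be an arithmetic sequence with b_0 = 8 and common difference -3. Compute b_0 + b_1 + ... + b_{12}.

b_m = 8 + (m - 0)·(-3).
b_{12} = -28; S = 13·(8 + (-28))/2 = -130.

-130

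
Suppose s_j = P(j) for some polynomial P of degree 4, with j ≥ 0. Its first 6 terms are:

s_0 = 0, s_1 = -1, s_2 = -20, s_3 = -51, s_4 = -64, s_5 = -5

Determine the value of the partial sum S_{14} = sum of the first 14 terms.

47411

1st diffs: -1, -19, -31, -13, 59.
2nd diffs: -18, -12, 18, 72.
3rd diffs: 6, 30, 54.
4th diffs: 24, 24 (constant).
Newton forward-difference form: s_j = (-1)·C(j,1) + (-18)·C(j,2) + 6·C(j,3) + 24·C(j,4).
Continuing: …, 204, 665, 1504, 2871, …, s_{13} = 17459.
Summing j = 0..13 (14 terms) gives 47411.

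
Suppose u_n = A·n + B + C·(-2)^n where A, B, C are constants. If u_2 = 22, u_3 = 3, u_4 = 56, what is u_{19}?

Write the equations: 2A + B + 4C = 22; 3A + B - 8C = 3; 4A + B + 16C = 56.
Subtracting the first from the second: A - 12C = -19.
Subtracting the second from the third: A + 24C = 53.
Solving: C = 2, A = 5, then B = 4.
Therefore u_{19} = 95 + 4 + 2·(-524288) = -1048477.

-1048477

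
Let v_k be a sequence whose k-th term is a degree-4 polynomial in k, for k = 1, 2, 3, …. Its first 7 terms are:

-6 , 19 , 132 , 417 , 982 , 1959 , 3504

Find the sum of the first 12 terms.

1st diffs: 25, 113, 285, 565, 977, 1545.
2nd diffs: 88, 172, 280, 412, 568.
3rd diffs: 84, 108, 132, 156.
4th diffs: 24, 24, 24 (constant).
So v_k = k^4 + 4k^3 - 5k^2 - 3k - 3.
Continuing: …, 5797, 9042, 13467, 19324, …, v_{12} = 26889.
Summing k = 1..12 (12 terms) gives 81526.

81526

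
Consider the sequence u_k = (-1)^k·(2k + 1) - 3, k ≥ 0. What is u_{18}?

(-1)^18 = 1; 2k + 1 at k=18 is 37; so u_{18} = 34.

34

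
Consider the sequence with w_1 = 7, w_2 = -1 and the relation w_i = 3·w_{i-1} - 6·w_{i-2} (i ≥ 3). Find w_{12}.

-45441

Applying the relation repeatedly:
w_3 = -45  w_4 = -129  w_5 = -117  w_6 = 423  w_7 = 1971  w_8 = 3375  w_9 = -1701  w_{10} = -25353  w_{11} = -65853  w_{12} = -45441.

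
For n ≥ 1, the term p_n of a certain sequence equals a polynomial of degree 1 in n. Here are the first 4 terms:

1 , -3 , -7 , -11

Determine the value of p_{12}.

-43

1st diffs: -4, -4, -4 (constant).
So p_n = -4n + 5.
Evaluating at n = 12 gives p_{12} = -43.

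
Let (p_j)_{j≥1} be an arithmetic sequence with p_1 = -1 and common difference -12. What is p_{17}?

p_j = -1 + (j - 1)·(-12).
p_{17} = -1 + 16·(-12) = -193.

-193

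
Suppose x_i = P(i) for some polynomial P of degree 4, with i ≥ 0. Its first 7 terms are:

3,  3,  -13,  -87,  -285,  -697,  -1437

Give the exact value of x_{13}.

1st diffs: 0, -16, -74, -198, -412, -740.
2nd diffs: -16, -58, -124, -214, -328.
3rd diffs: -42, -66, -90, -114.
4th diffs: -24, -24, -24 (constant).
Newton forward-difference form: x_i = 3 + (-16)·C(i,2) + (-42)·C(i,3) + (-24)·C(i,4).
At i = 13: i = 13, so x_{13} = 3 - 1248 - 12012 - 17160 = -30417.

-30417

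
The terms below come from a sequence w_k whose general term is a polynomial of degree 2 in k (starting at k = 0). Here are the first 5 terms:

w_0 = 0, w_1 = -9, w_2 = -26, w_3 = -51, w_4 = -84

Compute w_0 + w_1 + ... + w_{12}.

-2990

1st diffs: -9, -17, -25, -33.
2nd diffs: -8, -8, -8 (constant).
Newton forward-difference form: w_k = (-9)·C(k,1) + (-8)·C(k,2).
Continuing: …, -125, -174, -231, -296, …, w_{12} = -636.
Summing k = 0..12 (13 terms) gives -2990.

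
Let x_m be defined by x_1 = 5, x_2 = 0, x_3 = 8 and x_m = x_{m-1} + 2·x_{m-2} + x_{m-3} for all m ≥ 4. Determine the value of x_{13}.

13199

Step forward from the initial values:
x_4 = 13;  x_5 = 29;  x_6 = 63;  x_7 = 134;  x_8 = 289;  x_9 = 620;  x_{10} = 1332;  x_{11} = 2861;  x_{12} = 6145;  x_{13} = 13199.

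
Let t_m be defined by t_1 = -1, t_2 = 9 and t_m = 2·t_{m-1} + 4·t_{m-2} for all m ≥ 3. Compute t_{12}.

Compute successive terms:
t_3 = 14  t_4 = 64  t_5 = 184  t_6 = 624  t_7 = 1984  t_8 = 6464  t_9 = 20864  t_{10} = 67584  t_{11} = 218624  t_{12} = 707584.

707584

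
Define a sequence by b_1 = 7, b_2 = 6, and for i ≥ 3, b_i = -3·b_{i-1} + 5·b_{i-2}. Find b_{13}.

Iterate the recurrence:
b_3 = 17; b_4 = -21; b_5 = 148; …; b_{10} = -174489; b_{11} = 731732; b_{12} = -3067641; b_{13} = 12861583.

12861583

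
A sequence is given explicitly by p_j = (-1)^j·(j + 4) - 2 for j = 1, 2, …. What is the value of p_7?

(-1)^7 = -1; j + 4 at j=7 is 11; so p_7 = -13.

-13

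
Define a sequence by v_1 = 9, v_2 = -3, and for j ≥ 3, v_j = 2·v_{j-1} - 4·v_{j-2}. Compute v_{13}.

36864

Applying the relation repeatedly:
v_3 = -42, v_4 = -72, v_5 = 24, …, v_{10} = -4608, v_{11} = 1536, v_{12} = 21504, v_{13} = 36864.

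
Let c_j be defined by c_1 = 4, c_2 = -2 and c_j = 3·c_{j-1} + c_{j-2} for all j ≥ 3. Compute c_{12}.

Step forward from the initial values:
c_3 = -2  c_4 = -8  c_5 = -26  c_6 = -86  c_7 = -284  c_8 = -938  c_9 = -3098  c_{10} = -10232  c_{11} = -33794  c_{12} = -111614.

-111614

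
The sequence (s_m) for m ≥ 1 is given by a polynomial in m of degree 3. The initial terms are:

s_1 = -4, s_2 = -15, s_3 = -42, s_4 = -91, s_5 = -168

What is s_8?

-627

1st diffs: -11, -27, -49, -77.
2nd diffs: -16, -22, -28.
3rd diffs: -6, -6 (constant).
Newton forward-difference form: s_m = -4 + (-11)·C(m-1,1) + (-16)·C(m-1,2) + (-6)·C(m-1,3).
At m = 8: m-1 = 7, so s_8 = -4 - 77 - 336 - 210 = -627.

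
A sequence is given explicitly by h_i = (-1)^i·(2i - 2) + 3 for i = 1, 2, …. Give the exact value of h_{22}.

(-1)^22 = 1; 2i - 2 at i=22 is 42; so h_{22} = 45.

45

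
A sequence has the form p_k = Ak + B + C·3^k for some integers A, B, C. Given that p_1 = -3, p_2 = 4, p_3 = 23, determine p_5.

241

Plug in k = 1, 2, 3: A + B + 3C = -3; 2A + B + 9C = 4; 3A + B + 27C = 23.
Subtracting the first from the second: A + 6C = 7.
Subtracting the second from the third: A + 18C = 19.
Solving: C = 1, A = 1, then B = -7.
Therefore p_5 = 5 + (-7) + 1·243 = 241.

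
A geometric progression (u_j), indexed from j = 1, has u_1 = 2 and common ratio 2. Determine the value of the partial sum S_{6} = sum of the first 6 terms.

u_j = 2·2^(j-1).
S = 2·(2^6 - 1)/(2 - 1) = 2·(64 - 1)/(1) = 126.

126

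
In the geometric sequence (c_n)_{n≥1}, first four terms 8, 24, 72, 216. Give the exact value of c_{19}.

Common ratio r = 3.
c_n = 8·3^(n-1).
c_{19} = 8·3^18 = 3099363912.

3099363912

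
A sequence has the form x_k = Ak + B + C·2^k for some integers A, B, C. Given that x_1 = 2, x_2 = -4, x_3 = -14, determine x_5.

-66

Write the equations: A + B + 2C = 2; 2A + B + 4C = -4; 3A + B + 8C = -14.
Subtracting the first from the second: A + 2C = -6.
Subtracting the second from the third: A + 4C = -10.
Solving: C = -2, A = -2, then B = 8.
Hence x_5 = -2·5 + 8 + (-2)·32 = -66.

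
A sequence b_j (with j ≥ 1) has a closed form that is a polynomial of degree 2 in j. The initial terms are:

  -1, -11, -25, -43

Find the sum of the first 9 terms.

1st diffs: -10, -14, -18.
2nd diffs: -4, -4 (constant).
Newton forward-difference form: b_j = -1 + (-10)·C(j-1,1) + (-4)·C(j-1,2).
Continuing: …, -65, -91, -121, -155, …, b_9 = -193.
Summing j = 1..9 (9 terms) gives -705.

-705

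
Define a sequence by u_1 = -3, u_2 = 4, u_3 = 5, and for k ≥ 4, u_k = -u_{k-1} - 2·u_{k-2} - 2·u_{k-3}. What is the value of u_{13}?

-171

Applying the relation repeatedly:
u_4 = -7, u_5 = -11, u_6 = 15, u_7 = 21, u_8 = -29, u_9 = -43, u_{10} = 59, u_{11} = 85, u_{12} = -117, u_{13} = -171.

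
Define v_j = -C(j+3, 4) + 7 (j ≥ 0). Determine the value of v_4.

-28

C(7, 4) = 35, so v_4 = -28.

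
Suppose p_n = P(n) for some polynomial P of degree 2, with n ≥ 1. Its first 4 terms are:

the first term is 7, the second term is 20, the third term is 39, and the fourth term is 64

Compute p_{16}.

1st diffs: 13, 19, 25.
2nd diffs: 6, 6 (constant).
Newton forward-difference form: p_n = 7 + 13·C(n-1,1) + 6·C(n-1,2).
At n = 16: n-1 = 15, so p_{16} = 7 + 195 + 630 = 832.

832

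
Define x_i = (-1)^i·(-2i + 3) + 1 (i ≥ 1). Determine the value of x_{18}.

(-1)^18 = 1; -2i + 3 at i=18 is -33; so x_{18} = -32.

-32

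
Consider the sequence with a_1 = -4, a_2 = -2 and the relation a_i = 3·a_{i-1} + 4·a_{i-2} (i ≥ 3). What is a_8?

Iterate the recurrence:
a_3 = -22  a_4 = -74  a_5 = -310  a_6 = -1226  a_7 = -4918  a_8 = -19658.
(Characteristic roots are 4 and -1.)

-19658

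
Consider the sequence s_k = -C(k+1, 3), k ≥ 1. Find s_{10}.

-165

C(11, 3) = 165, so s_{10} = -165.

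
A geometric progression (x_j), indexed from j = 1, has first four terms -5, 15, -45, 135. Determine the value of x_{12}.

885735

Common ratio r = -3.
x_j = (-5)·(-3)^(j-1).
x_{12} = (-5)·(-3)^11 = 885735.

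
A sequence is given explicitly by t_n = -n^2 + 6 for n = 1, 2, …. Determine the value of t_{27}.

t_{27} = -1·27^2 + 6 = -723.

-723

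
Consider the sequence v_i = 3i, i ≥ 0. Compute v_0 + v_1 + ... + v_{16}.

408

Over i = 0..16: Σi = 136.
Total = (3)·136 = 408.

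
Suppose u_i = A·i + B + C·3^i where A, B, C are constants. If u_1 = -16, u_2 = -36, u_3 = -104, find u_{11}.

-708552

The three given values yield: A + B + 3C = -16; 2A + B + 9C = -36; 3A + B + 27C = -104.
Subtracting the first from the second: A + 6C = -20.
Subtracting the second from the third: A + 18C = -68.
Solving: C = -4, A = 4, then B = -8.
So u_i = 4·i + (-8) + (-4)·3^i; at i=11 this is -708552.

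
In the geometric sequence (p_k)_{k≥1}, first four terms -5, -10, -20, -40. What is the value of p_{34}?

Common ratio r = 2.
p_k = (-5)·2^(k-1).
p_{34} = (-5)·2^33 = -42949672960.

-42949672960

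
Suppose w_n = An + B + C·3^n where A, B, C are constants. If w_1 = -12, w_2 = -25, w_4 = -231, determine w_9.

-59012

The three given values yield: A + B + 3C = -12; 2A + B + 9C = -25; 4A + B + 81C = -231.
Subtracting the first from the second: A + 6C = -13.
Subtracting the second from the third: 2A + 72C = -206.
Solving: C = -3, A = 5, then B = -8.
So w_n = 5·n + (-8) + (-3)·3^n; at n=9 this is -59012.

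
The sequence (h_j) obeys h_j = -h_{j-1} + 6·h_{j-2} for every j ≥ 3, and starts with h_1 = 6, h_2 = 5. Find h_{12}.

Applying the relation repeatedly:
h_3 = 31  h_4 = -1  h_5 = 187  h_6 = -193  h_7 = 1315  h_8 = -2473  h_9 = 10363  h_{10} = -25201  h_{11} = 87379  h_{12} = -238585.
(Characteristic roots are 2 and -3.)

-238585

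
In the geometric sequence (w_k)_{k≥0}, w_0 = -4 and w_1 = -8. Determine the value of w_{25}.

Common ratio r = 2.
w_k = (-4)·2^(k-0).
w_{25} = (-4)·2^25 = -134217728.

-134217728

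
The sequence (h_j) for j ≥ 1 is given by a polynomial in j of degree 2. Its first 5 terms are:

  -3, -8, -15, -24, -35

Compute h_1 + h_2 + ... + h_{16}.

1st diffs: -5, -7, -9, -11.
2nd diffs: -2, -2, -2 (constant).
Newton forward-difference form: h_j = -3 + (-5)·C(j-1,1) + (-2)·C(j-1,2).
Continuing: …, -48, -63, -80, -99, …, h_{16} = -288.
Summing j = 1..16 (16 terms) gives -1768.

-1768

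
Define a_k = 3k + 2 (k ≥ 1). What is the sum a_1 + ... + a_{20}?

Over k = 1..20: Σk = 210.
Total = (3)·210 + (2)·20 = 670.

670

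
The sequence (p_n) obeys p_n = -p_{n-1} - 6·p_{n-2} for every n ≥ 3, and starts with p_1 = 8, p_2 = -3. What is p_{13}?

-279297

Iterate the recurrence:
p_3 = -45;  p_4 = 63;  p_5 = 207;  …;  p_{10} = -24777;  p_{11} = 26127;  p_{12} = 122535;  p_{13} = -279297.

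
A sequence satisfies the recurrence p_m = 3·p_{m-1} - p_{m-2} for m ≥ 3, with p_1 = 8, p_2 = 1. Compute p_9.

-2029

Compute successive terms:
p_3 = -5, p_4 = -16, p_5 = -43, p_6 = -113, p_7 = -296, p_8 = -775, p_9 = -2029.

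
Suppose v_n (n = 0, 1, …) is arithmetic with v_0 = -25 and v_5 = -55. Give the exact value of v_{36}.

-241

Common difference d = (-55 - (-25)) / (5 - 0) = -6.
v_n = -25 + (n - 0)·(-6).
v_{36} = -25 + 36·(-6) = -241.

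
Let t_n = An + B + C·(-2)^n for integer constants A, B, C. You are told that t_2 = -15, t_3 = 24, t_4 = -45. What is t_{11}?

Plug in n = 2, 3, 4: 2A + B + 4C = -15; 3A + B - 8C = 24; 4A + B + 16C = -45.
Subtracting the first from the second: A - 12C = 39.
Subtracting the second from the third: A + 24C = -69.
Solving: C = -3, A = 3, then B = -9.
Therefore t_{11} = 33 + (-9) + (-3)·(-2048) = 6168.

6168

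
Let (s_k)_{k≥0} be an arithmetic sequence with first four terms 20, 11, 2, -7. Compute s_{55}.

-475

Common difference d = -9.
s_k = 20 + (k - 0)·(-9).
s_{55} = 20 + 55·(-9) = -475.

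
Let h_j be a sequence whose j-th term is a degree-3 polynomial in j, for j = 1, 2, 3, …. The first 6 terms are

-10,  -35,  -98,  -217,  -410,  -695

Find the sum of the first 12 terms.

1st diffs: -25, -63, -119, -193, -285.
2nd diffs: -38, -56, -74, -92.
3rd diffs: -18, -18, -18 (constant).
Newton forward-difference form: h_j = -10 + (-25)·C(j-1,1) + (-38)·C(j-1,2) + (-18)·C(j-1,3).
Continuing: …, -1090, -1613, -2282, -3115, …, h_{12} = -5345.
Summing j = 1..12 (12 terms) gives -19040.

-19040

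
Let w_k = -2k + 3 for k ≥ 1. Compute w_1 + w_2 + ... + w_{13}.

Over k = 1..13: Σk = 91.
Total = (-2)·91 + (3)·13 = -143.

-143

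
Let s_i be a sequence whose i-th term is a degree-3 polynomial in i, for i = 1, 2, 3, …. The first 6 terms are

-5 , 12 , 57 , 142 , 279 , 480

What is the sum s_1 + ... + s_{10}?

6595

1st diffs: 17, 45, 85, 137, 201.
2nd diffs: 28, 40, 52, 64.
3rd diffs: 12, 12, 12 (constant).
So s_i = 2i^3 + 2i^2 - 3i - 6.
Continuing: 757, 1122, 1587, 2164.
Summing i = 1..10 (10 terms) gives 6595.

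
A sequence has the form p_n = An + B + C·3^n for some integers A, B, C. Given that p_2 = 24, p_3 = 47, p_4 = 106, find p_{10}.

At n = 2, 3, 4: 2A + B + 9C = 24; 3A + B + 27C = 47; 4A + B + 81C = 106.
Subtracting the first from the second: A + 18C = 23.
Subtracting the second from the third: A + 54C = 59.
Solving: C = 1, A = 5, then B = 5.
So p_n = 5·n + 5 + 1·3^n; at n=10 this is 59104.

59104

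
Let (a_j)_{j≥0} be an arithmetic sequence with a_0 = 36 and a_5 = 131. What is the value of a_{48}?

948

Common difference d = (131 - 36) / (5 - 0) = 19.
a_j = 36 + (j - 0)·19.
a_{48} = 36 + 48·19 = 948.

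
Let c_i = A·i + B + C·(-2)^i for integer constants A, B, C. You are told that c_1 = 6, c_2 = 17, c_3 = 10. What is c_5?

The three given values yield: A + B - 2C = 6; 2A + B + 4C = 17; 3A + B - 8C = 10.
Subtracting the first from the second: A + 6C = 11.
Subtracting the second from the third: A - 12C = -7.
Solving: C = 1, A = 5, then B = 3.
So c_i = 5·i + 3 + 1·(-2)^i; at i=5 this is -4.

-4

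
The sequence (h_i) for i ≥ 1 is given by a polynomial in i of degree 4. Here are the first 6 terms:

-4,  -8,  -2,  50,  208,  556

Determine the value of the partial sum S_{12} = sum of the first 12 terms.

38716

1st diffs: -4, 6, 52, 158, 348.
2nd diffs: 10, 46, 106, 190.
3rd diffs: 36, 60, 84.
4th diffs: 24, 24 (constant).
Newton forward-difference form: h_i = -4 + (-4)·C(i-1,1) + 10·C(i-1,2) + 36·C(i-1,3) + 24·C(i-1,4).
Continuing: …, 1202, 2278, 3940, 6368, …, h_{12} = 14362.
Summing i = 1..12 (12 terms) gives 38716.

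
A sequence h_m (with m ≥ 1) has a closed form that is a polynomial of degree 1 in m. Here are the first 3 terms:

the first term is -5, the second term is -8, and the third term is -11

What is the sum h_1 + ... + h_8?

1st diffs: -3, -3 (constant).
So h_m = -3m - 2.
Continuing: …, -14, -17, -20, -23, …, h_8 = -26.
Summing m = 1..8 (8 terms) gives -124.

-124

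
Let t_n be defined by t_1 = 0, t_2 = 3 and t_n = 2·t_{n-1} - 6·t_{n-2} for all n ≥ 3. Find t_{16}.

-919680

t_3 = 6; t_4 = -6; t_5 = -48; …; t_{13} = 59136; t_{14} = 105024; t_{15} = -144768; t_{16} = -919680.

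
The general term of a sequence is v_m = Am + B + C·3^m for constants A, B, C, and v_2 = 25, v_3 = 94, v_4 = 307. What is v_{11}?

708550

Plug in m = 2, 3, 4: 2A + B + 9C = 25; 3A + B + 27C = 94; 4A + B + 81C = 307.
Subtracting the first from the second: A + 18C = 69.
Subtracting the second from the third: A + 54C = 213.
Solving: C = 4, A = -3, then B = -5.
Hence v_{11} = -3·11 + (-5) + 4·177147 = 708550.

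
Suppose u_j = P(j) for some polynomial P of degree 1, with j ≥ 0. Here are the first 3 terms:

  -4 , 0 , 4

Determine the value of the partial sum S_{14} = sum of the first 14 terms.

1st diffs: 4, 4 (constant).
So u_j = 4j - 4.
Continuing: …, 8, 12, 16, 20, …, u_{13} = 48.
Summing j = 0..13 (14 terms) gives 308.

308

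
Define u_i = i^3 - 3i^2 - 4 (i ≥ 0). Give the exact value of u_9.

482

u_9 = 1·9^3 - 3·9^2 - 4 = 482.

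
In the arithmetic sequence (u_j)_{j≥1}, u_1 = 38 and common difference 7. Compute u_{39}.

304

u_j = 38 + (j - 1)·7.
u_{39} = 38 + 38·7 = 304.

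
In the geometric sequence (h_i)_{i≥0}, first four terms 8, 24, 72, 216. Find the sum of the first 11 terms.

708584

Common ratio r = 3.
h_i = 8·3^(i-0).
S = 8·(3^11 - 1)/(3 - 1) = 8·(177147 - 1)/(2) = 708584.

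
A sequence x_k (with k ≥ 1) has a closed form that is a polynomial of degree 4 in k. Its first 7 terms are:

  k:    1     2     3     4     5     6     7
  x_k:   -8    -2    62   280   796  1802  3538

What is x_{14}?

66370

1st diffs: 6, 64, 218, 516, 1006, 1736.
2nd diffs: 58, 154, 298, 490, 730.
3rd diffs: 96, 144, 192, 240.
4th diffs: 48, 48, 48 (constant).
Newton forward-difference form: x_k = -8 + 6·C(k-1,1) + 58·C(k-1,2) + 96·C(k-1,3) + 48·C(k-1,4).
At k = 14: k-1 = 13, so x_{14} = -8 + 78 + 4524 + 27456 + 34320 = 66370.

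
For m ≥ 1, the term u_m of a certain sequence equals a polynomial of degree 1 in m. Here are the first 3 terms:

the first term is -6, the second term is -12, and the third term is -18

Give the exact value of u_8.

-48

1st diffs: -6, -6 (constant).
So u_m = -6m.
Evaluating at m = 8 gives u_8 = -48.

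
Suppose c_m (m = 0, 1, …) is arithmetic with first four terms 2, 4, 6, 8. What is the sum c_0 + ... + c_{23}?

Common difference d = 2.
c_m = 2 + (m - 0)·2.
c_{23} = 48; S = 24·(2 + 48)/2 = 600.

600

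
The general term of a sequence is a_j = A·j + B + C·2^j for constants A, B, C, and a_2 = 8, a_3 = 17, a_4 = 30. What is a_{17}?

The three given values yield: 2A + B + 4C = 8; 3A + B + 8C = 17; 4A + B + 16C = 30.
Subtracting the first from the second: A + 4C = 9.
Subtracting the second from the third: A + 8C = 13.
Solving: C = 1, A = 5, then B = -6.
Therefore a_{17} = 85 + (-6) + 1·131072 = 131151.

131151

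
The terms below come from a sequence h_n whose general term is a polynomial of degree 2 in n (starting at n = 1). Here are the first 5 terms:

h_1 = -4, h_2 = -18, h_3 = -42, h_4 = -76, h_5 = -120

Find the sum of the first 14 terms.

1st diffs: -14, -24, -34, -44.
2nd diffs: -10, -10, -10 (constant).
Newton forward-difference form: h_n = -4 + (-14)·C(n-1,1) + (-10)·C(n-1,2).
Continuing: …, -174, -238, -312, -396, …, h_{14} = -966.
Summing n = 1..14 (14 terms) gives -4970.

-4970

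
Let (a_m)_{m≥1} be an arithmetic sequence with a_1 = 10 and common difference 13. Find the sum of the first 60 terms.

23610

a_m = 10 + (m - 1)·13.
a_{60} = 777; S = 60·(10 + 777)/2 = 23610.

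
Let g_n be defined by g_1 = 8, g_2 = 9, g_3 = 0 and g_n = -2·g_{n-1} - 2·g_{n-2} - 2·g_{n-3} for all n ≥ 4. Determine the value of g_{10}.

g_4 = -34;  g_5 = 50;  g_6 = -32;  g_7 = 32;  g_8 = -100;  g_9 = 200;  g_{10} = -264.

-264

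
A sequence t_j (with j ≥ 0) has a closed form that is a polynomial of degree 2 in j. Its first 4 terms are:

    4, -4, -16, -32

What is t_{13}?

1st diffs: -8, -12, -16.
2nd diffs: -4, -4 (constant).
So t_j = -2j^2 - 6j + 4.
Evaluating at j = 13 gives t_{13} = -412.

-412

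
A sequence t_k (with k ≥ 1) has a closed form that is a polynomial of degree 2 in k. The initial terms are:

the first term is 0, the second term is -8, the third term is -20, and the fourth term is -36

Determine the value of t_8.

-140

1st diffs: -8, -12, -16.
2nd diffs: -4, -4 (constant).
Newton forward-difference form: t_k = (-8)·C(k-1,1) + (-4)·C(k-1,2).
At k = 8: k-1 = 7, so t_8 = -56 - 84 = -140.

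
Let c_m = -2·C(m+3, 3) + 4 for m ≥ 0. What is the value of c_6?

C(9, 3) = 84, so c_6 = -164.

-164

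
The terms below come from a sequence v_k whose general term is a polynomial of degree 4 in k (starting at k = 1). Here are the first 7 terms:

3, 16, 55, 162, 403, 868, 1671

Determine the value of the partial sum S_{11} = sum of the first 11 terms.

29986

1st diffs: 13, 39, 107, 241, 465, 803.
2nd diffs: 26, 68, 134, 224, 338.
3rd diffs: 42, 66, 90, 114.
4th diffs: 24, 24, 24 (constant).
So v_k = k^4 - 3k^3 + 6k^2 + k - 2.
Continuing: 2950, 4867, 7608, 11383.
Summing k = 1..11 (11 terms) gives 29986.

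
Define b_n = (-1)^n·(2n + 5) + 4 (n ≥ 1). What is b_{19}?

(-1)^19 = -1; 2n + 5 at n=19 is 43; so b_{19} = -39.

-39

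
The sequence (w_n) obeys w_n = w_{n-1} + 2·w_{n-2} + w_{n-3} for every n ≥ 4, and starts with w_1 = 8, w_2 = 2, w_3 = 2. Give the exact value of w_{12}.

Iterate the recurrence:
w_4 = 14, w_5 = 20, w_6 = 50, w_7 = 104, w_8 = 224, w_9 = 482, w_{10} = 1034, w_{11} = 2222, w_{12} = 4772.

4772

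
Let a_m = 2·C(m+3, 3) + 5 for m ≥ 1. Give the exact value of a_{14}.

1365

C(17, 3) = 680, so a_{14} = 1365.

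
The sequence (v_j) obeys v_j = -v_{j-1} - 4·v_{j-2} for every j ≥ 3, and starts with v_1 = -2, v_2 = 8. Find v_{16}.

133984

Iterate the recurrence:
v_3 = 0  v_4 = -32  v_5 = 32  …  v_{13} = 9760  v_{14} = -31648  v_{15} = -7392  v_{16} = 133984.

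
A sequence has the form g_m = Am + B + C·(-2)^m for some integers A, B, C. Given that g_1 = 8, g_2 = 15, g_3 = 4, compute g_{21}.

At m = 1, 2, 3: A + B - 2C = 8; 2A + B + 4C = 15; 3A + B - 8C = 4.
Subtracting the first from the second: A + 6C = 7.
Subtracting the second from the third: A - 12C = -11.
Solving: C = 1, A = 1, then B = 9.
So g_m = 1·m + 9 + 1·(-2)^m; at m=21 this is -2097122.

-2097122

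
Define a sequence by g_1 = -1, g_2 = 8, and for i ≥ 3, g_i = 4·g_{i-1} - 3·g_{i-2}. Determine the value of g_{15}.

21523355

Compute successive terms:
g_3 = 35, g_4 = 116, g_5 = 359, …, g_{12} = 797156, g_{13} = 2391479, g_{14} = 7174448, g_{15} = 21523355.
(Characteristic roots are 3 and 1.)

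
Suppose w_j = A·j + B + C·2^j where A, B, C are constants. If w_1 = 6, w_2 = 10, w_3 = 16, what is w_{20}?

1048618

At j = 1, 2, 3: A + B + 2C = 6; 2A + B + 4C = 10; 3A + B + 8C = 16.
Subtracting the first from the second: A + 2C = 4.
Subtracting the second from the third: A + 4C = 6.
Solving: C = 1, A = 2, then B = 2.
Therefore w_{20} = 40 + 2 + 1·1048576 = 1048618.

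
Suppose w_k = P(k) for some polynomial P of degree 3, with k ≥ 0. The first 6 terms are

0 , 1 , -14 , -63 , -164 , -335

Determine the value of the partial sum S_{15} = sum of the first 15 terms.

1st diffs: 1, -15, -49, -101, -171.
2nd diffs: -16, -34, -52, -70.
3rd diffs: -18, -18, -18 (constant).
Newton forward-difference form: w_k = 1·C(k,1) + (-16)·C(k,2) + (-18)·C(k,3).
Continuing: …, -594, -959, -1448, -2079, …, w_{14} = -7994.
Summing k = 0..14 (15 terms) gives -31745.

-31745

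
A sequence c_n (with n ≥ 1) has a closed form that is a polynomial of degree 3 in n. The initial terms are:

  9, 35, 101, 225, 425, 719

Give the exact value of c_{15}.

1st diffs: 26, 66, 124, 200, 294.
2nd diffs: 40, 58, 76, 94.
3rd diffs: 18, 18, 18 (constant).
Newton forward-difference form: c_n = 9 + 26·C(n-1,1) + 40·C(n-1,2) + 18·C(n-1,3).
At n = 15: n-1 = 14, so c_{15} = 9 + 364 + 3640 + 6552 = 10565.

10565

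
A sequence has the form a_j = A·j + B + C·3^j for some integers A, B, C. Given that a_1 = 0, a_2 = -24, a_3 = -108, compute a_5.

Plug in j = 1, 2, 3: A + B + 3C = 0; 2A + B + 9C = -24; 3A + B + 27C = -108.
Subtracting the first from the second: A + 6C = -24.
Subtracting the second from the third: A + 18C = -84.
Solving: C = -5, A = 6, then B = 9.
Hence a_5 = 6·5 + 9 + (-5)·243 = -1176.

-1176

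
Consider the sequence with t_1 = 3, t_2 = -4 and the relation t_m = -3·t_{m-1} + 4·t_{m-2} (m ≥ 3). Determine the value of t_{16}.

Step forward from the initial values:
t_3 = 24, t_4 = -88, t_5 = 360, …, t_{13} = 23488104, t_{14} = -93952408, t_{15} = 375809640, t_{16} = -1503238552.
(Characteristic roots are 1 and -4.)

-1503238552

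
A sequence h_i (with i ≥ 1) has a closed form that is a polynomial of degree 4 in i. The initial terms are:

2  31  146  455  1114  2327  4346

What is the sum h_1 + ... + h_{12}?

112334

1st diffs: 29, 115, 309, 659, 1213, 2019.
2nd diffs: 86, 194, 350, 554, 806.
3rd diffs: 108, 156, 204, 252.
4th diffs: 48, 48, 48 (constant).
Newton forward-difference form: h_i = 2 + 29·C(i-1,1) + 86·C(i-1,2) + 108·C(i-1,3) + 48·C(i-1,4).
Continuing: …, 7471, 12050, 18479, 27202, …, h_{12} = 38711.
Summing i = 1..12 (12 terms) gives 112334.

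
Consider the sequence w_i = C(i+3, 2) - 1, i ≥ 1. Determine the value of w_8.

C(11, 2) = 55, so w_8 = 54.

54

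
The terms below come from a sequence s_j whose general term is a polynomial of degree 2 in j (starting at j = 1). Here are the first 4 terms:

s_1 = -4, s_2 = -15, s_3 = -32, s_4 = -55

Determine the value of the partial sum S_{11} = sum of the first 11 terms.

-1639

1st diffs: -11, -17, -23.
2nd diffs: -6, -6 (constant).
Newton forward-difference form: s_j = -4 + (-11)·C(j-1,1) + (-6)·C(j-1,2).
Continuing: …, -84, -119, -160, -207, …, s_{11} = -384.
Summing j = 1..11 (11 terms) gives -1639.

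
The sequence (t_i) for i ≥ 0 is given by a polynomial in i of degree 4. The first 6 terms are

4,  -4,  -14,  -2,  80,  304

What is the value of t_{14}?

1st diffs: -8, -10, 12, 82, 224.
2nd diffs: -2, 22, 70, 142.
3rd diffs: 24, 48, 72.
4th diffs: 24, 24 (constant).
So t_i = i^4 - 2i^3 - 2i^2 - 5i + 4.
Evaluating at i = 14 gives t_{14} = 32470.

32470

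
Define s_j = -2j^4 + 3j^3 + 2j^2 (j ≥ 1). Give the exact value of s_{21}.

s_{21} = -2·21^4 + 3·21^3 + 2·21^2 = -360297.

-360297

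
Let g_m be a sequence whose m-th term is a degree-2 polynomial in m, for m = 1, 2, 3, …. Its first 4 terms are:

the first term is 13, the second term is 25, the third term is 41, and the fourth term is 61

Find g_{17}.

1st diffs: 12, 16, 20.
2nd diffs: 4, 4 (constant).
Newton forward-difference form: g_m = 13 + 12·C(m-1,1) + 4·C(m-1,2).
At m = 17: m-1 = 16, so g_{17} = 13 + 192 + 480 = 685.

685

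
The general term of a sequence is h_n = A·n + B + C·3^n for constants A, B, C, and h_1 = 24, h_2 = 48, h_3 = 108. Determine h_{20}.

At n = 1, 2, 3: A + B + 3C = 24; 2A + B + 9C = 48; 3A + B + 27C = 108.
Subtracting the first from the second: A + 6C = 24.
Subtracting the second from the third: A + 18C = 60.
Solving: C = 3, A = 6, then B = 9.
So h_n = 6·n + 9 + 3·3^n; at n=20 this is 10460353332.

10460353332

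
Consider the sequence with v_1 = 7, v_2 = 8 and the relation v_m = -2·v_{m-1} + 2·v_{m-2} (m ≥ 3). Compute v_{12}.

Applying the relation repeatedly:
v_3 = -2; v_4 = 20; v_5 = -44; v_6 = 128; v_7 = -344; v_8 = 944; v_9 = -2576; v_{10} = 7040; v_{11} = -19232; v_{12} = 52544.

52544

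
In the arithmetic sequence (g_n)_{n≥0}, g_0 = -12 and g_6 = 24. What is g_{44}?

Common difference d = (24 - (-12)) / (6 - 0) = 6.
g_n = -12 + (n - 0)·6.
g_{44} = -12 + 44·6 = 252.

252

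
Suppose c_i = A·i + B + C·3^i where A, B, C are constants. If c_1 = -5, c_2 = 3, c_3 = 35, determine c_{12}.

Write the equations: A + B + 3C = -5; 2A + B + 9C = 3; 3A + B + 27C = 35.
Subtracting the first from the second: A + 6C = 8.
Subtracting the second from the third: A + 18C = 32.
Solving: C = 2, A = -4, then B = -7.
Therefore c_{12} = -48 + (-7) + 2·531441 = 1062827.

1062827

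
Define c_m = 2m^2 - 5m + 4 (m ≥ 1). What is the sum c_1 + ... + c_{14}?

1561

Over m = 1..14: Σm = 105, Σm² = 1015.
Total = (2)·1015 + (-5)·105 + (4)·14 = 1561.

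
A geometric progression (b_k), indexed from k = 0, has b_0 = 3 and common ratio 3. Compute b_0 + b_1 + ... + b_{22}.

141214768239

b_k = 3·3^(k-0).
S = 3·(3^23 - 1)/(3 - 1) = 3·(94143178827 - 1)/(2) = 141214768239.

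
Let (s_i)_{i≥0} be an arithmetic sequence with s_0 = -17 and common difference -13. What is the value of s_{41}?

-550

s_i = -17 + (i - 0)·(-13).
s_{41} = -17 + 41·(-13) = -550.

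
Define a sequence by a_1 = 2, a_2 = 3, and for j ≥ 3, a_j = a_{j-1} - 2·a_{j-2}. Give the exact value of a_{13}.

a_3 = -1;  a_4 = -7;  a_5 = -5;  …;  a_{10} = -39;  a_{11} = 35;  a_{12} = 113;  a_{13} = 43.

43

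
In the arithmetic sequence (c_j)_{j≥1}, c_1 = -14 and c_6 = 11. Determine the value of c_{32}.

141

Common difference d = (11 - (-14)) / (6 - 1) = 5.
c_j = -14 + (j - 1)·5.
c_{32} = -14 + 31·5 = 141.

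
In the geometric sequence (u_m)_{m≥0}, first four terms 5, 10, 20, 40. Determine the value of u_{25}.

Common ratio r = 2.
u_m = 5·2^(m-0).
u_{25} = 5·2^25 = 167772160.

167772160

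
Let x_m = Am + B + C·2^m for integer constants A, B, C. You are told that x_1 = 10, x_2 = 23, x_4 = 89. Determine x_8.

At m = 1, 2, 4: A + B + 2C = 10; 2A + B + 4C = 23; 4A + B + 16C = 89.
Subtracting the first from the second: A + 2C = 13.
Subtracting the second from the third: 2A + 12C = 66.
Solving: C = 5, A = 3, then B = -3.
Hence x_8 = 3·8 + (-3) + 5·256 = 1301.

1301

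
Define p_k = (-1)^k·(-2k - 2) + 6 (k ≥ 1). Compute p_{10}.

(-1)^10 = 1; -2k - 2 at k=10 is -22; so p_{10} = -16.

-16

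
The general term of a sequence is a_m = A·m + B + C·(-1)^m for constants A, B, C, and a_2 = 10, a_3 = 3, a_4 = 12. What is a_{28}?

Write the equations: 2A + B + C = 10; 3A + B - C = 3; 4A + B + C = 12.
Subtracting the first from the second: A - 2C = -7.
Subtracting the second from the third: A + 2C = 9.
Solving: C = 4, A = 1, then B = 4.
Therefore a_{28} = 28 + 4 + 4·1 = 36.

36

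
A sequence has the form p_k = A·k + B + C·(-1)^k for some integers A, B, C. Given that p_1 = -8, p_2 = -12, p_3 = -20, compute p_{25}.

-152

The three given values yield: A + B - C = -8; 2A + B + C = -12; 3A + B - C = -20.
Subtracting the first from the second: A + 2C = -4.
Subtracting the second from the third: A - 2C = -8.
Solving: C = 1, A = -6, then B = -1.
So p_k = -6·k + (-1) + 1·(-1)^k; at k=25 this is -152.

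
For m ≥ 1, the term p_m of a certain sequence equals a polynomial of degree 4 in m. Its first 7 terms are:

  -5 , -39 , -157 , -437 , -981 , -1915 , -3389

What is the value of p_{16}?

-77585

1st diffs: -34, -118, -280, -544, -934, -1474.
2nd diffs: -84, -162, -264, -390, -540.
3rd diffs: -78, -102, -126, -150.
4th diffs: -24, -24, -24 (constant).
So p_m = -m^4 - 3m^3 + m^2 - m - 1.
Evaluating at m = 16 gives p_{16} = -77585.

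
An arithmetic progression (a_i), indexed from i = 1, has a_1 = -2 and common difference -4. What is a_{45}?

-178

a_i = -2 + (i - 1)·(-4).
a_{45} = -2 + 44·(-4) = -178.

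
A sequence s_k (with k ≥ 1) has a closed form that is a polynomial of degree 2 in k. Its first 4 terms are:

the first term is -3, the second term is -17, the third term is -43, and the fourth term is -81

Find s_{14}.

1st diffs: -14, -26, -38.
2nd diffs: -12, -12 (constant).
So s_k = -6k^2 + 4k - 1.
Evaluating at k = 14 gives s_{14} = -1121.

-1121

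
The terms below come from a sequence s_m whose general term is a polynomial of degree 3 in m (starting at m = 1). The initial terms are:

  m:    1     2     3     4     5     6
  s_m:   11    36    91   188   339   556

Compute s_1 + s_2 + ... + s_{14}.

25361

1st diffs: 25, 55, 97, 151, 217.
2nd diffs: 30, 42, 54, 66.
3rd diffs: 12, 12, 12 (constant).
Newton forward-difference form: s_m = 11 + 25·C(m-1,1) + 30·C(m-1,2) + 12·C(m-1,3).
Continuing: …, 851, 1236, 1723, 2324, …, s_{14} = 6108.
Summing m = 1..14 (14 terms) gives 25361.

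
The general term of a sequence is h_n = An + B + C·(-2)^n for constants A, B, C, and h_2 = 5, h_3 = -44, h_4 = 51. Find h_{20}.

Plug in n = 2, 3, 4: 2A + B + 4C = 5; 3A + B - 8C = -44; 4A + B + 16C = 51.
Subtracting the first from the second: A - 12C = -49.
Subtracting the second from the third: A + 24C = 95.
Solving: C = 4, A = -1, then B = -9.
Hence h_{20} = -1·20 + (-9) + 4·1048576 = 4194275.

4194275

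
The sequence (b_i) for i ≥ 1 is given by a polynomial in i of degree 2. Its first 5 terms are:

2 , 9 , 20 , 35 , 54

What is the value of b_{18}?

665

1st diffs: 7, 11, 15, 19.
2nd diffs: 4, 4, 4 (constant).
Newton forward-difference form: b_i = 2 + 7·C(i-1,1) + 4·C(i-1,2).
At i = 18: i-1 = 17, so b_{18} = 2 + 119 + 544 = 665.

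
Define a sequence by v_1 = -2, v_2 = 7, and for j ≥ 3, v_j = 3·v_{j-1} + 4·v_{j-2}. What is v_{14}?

Iterate the recurrence:
v_3 = 13, v_4 = 67, v_5 = 253, …, v_{11} = 1048573, v_{12} = 4194307, v_{13} = 16777213, v_{14} = 67108867.
(Characteristic roots are 4 and -1.)

67108867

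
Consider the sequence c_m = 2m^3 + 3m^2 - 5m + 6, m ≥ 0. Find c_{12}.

c_{12} = 2·12^3 + 3·12^2 - 5·12 + 6 = 3834.

3834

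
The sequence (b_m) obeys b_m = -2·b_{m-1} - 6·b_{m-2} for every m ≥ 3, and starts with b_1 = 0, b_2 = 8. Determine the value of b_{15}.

b_3 = -16  b_4 = -16  b_5 = 128  …  b_{12} = 5888  b_{13} = -157696  b_{14} = 280064  b_{15} = 386048.

386048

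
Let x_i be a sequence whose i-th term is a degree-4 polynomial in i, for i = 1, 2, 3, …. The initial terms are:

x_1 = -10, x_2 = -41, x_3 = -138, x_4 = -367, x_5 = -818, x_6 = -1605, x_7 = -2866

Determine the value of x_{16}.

1st diffs: -31, -97, -229, -451, -787, -1261.
2nd diffs: -66, -132, -222, -336, -474.
3rd diffs: -66, -90, -114, -138.
4th diffs: -24, -24, -24 (constant).
Newton forward-difference form: x_i = -10 + (-31)·C(i-1,1) + (-66)·C(i-1,2) + (-66)·C(i-1,3) + (-24)·C(i-1,4).
At i = 16: i-1 = 15, so x_{16} = -10 - 465 - 6930 - 30030 - 32760 = -70195.

-70195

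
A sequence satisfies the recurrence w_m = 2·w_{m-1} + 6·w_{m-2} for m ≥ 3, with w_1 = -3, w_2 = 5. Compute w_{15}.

Compute successive terms:
w_3 = -8;  w_4 = 14;  w_5 = -20;  …;  w_{12} = 18656;  w_{13} = 64192;  w_{14} = 240320;  w_{15} = 865792.

865792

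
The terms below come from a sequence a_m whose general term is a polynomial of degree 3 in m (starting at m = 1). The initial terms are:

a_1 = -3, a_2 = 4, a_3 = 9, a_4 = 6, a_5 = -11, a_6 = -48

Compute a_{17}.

1st diffs: 7, 5, -3, -17, -37.
2nd diffs: -2, -8, -14, -20.
3rd diffs: -6, -6, -6 (constant).
Newton forward-difference form: a_m = -3 + 7·C(m-1,1) + (-2)·C(m-1,2) + (-6)·C(m-1,3).
At m = 17: m-1 = 16, so a_{17} = -3 + 112 - 240 - 3360 = -3491.

-3491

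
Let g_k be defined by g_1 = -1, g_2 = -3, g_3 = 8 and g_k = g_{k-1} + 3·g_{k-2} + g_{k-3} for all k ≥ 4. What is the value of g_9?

407

Iterate the recurrence:
g_4 = -2;  g_5 = 19;  g_6 = 21;  g_7 = 76;  g_8 = 158;  g_9 = 407.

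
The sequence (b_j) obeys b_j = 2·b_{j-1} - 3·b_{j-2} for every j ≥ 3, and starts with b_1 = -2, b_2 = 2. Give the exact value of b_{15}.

1450

b_3 = 10  b_4 = 14  b_5 = -2  …  b_{12} = -658  b_{13} = -2498  b_{14} = -3022  b_{15} = 1450.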